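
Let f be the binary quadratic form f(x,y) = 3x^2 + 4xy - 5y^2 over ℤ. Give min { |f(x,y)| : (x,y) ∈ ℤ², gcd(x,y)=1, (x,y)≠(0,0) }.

river: ρ → (-5,6,2)
river: ρ → (2,6,-5)
river: ρ → (-5,4,3)
river: ρ → (3,8,-1)
river: ρ → (-1,8,3)
river: ρ → (3,4,-5)
closes: descent 0, river 6
min |a| on river = 1

1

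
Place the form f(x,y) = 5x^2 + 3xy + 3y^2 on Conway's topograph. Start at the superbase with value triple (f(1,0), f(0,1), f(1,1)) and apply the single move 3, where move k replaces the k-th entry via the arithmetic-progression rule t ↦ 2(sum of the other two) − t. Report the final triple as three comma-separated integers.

start (5,3,11) = (f(1,0),f(0,1),f(1,1))
replace slot 3: 2·(5+3) − 11 = 5 → (5,3,5)

5,3,5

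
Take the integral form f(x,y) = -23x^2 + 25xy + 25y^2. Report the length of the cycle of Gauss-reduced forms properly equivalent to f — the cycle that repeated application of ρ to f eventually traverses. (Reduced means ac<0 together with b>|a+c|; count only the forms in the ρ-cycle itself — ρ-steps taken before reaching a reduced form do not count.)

D = 2925, ⌊√D⌋ = 54
river: ρ → (25,25,-23)
river: ρ → (-23,21,27)
river: ρ → (27,33,-17)
river: ρ → (-17,35,25)
river: ρ → (25,15,-27)
river: ρ → (-27,39,13)
river: ρ → (13,39,-27)
river: ρ → (-27,15,25)
river: ρ → (25,35,-17)
river: ρ → (-17,33,27)
river: ρ → (27,21,-23)
river: ρ → (-23,25,25)
ρ-cycle length = 12 (tail of 0 descent steps not counted)

12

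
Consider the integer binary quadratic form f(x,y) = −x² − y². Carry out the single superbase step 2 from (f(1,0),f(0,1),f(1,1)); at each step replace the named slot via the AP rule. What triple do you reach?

start (-1,-1,-2) = (f(1,0),f(0,1),f(1,1))
replace slot 2: 2·((-1)+(-2)) − (-1) = -5 → (-1,-5,-2)

-1,-5,-2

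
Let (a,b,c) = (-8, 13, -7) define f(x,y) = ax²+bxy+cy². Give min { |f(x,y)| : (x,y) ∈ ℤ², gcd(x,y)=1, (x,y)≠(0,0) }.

translate: b→3 (≡-13 mod 16), so (8,-13,7)→(8,3,2)
flip: (8,3,2)→(2,-3,8)
translate: b→1 (≡-3 mod 4), so (2,-3,8)→(2,1,7)
reduced (well bottom): (2,1,7) with a≤c, −a<b≤a
well minimum |f| = |-2| = 2 (negative-definite)

2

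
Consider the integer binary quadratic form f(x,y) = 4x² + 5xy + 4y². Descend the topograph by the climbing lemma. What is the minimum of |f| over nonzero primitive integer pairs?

translate: b→-3 (≡5 mod 8), so (4,5,4)→(4,-3,3)
flip: (4,-3,3)→(3,3,4)
reduced (well bottom): (3,3,4) with a≤c, −a<b≤a
well minimum = a = 3

3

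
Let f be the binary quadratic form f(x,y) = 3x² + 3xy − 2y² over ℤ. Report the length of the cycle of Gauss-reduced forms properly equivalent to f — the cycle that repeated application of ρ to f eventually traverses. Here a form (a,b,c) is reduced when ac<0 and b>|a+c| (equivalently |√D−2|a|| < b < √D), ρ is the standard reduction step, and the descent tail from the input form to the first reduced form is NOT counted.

D = 33, ⌊√D⌋ = 5
river: ρ → (-2,5,1)
river: ρ → (1,5,-2)
river: ρ → (-2,3,3)
river: ρ → (3,3,-2)
ρ-cycle length = 4 (tail of 0 descent steps not counted)

4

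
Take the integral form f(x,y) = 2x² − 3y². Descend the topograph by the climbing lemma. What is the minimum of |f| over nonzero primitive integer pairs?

descent: ρ → (-3,0,2)
descent: ρ → (2,4,-1)  [lands on river]
river: ρ → (-1,4,2)
closes: descent 2, river 2
min |a| on river = 1

1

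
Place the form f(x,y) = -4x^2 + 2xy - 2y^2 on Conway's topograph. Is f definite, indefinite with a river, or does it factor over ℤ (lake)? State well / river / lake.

D = b²−4ac = 2² − 4·(-4)·(-2) = -28
D < 0 ⇒ definite ⇒ every region one sign ⇒ single well

well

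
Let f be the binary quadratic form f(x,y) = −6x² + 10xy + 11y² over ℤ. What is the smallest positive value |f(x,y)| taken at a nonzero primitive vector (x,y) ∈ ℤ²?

river: ρ → (11,12,-5)
river: ρ → (-5,18,2)
river: ρ → (2,18,-5)
river: ρ → (-5,12,11)
river: ρ → (11,10,-6)
river: ρ → (-6,14,7)
river: ρ → (7,14,-6)
river: ρ → (-6,10,11)
closes: descent 0, river 8
min |a| on river = 2

2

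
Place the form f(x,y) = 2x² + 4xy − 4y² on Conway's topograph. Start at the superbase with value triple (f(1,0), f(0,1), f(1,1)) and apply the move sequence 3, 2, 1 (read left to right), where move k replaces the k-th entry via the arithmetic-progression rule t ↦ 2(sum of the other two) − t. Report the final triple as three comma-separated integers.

start (2,-4,2) = (f(1,0),f(0,1),f(1,1))
replace slot 3: 2·(2+(-4)) − 2 = -6 → (2,-4,-6)
replace slot 2: 2·(2+(-6)) − (-4) = -4 → (2,-4,-6)
replace slot 1: 2·((-4)+(-6)) − 2 = -22 → (-22,-4,-6)

-22,-4,-6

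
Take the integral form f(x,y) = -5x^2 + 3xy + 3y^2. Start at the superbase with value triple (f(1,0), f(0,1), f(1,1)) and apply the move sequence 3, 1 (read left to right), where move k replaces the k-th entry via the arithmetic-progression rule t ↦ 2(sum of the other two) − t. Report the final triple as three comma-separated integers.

start (-5,3,1) = (f(1,0),f(0,1),f(1,1))
replace slot 3: 2·((-5)+3) − 1 = -5 → (-5,3,-5)
replace slot 1: 2·(3+(-5)) − (-5) = 1 → (1,3,-5)

1,3,-5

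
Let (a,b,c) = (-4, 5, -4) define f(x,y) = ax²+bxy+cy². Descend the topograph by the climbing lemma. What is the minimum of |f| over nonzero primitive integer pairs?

translate: b→3 (≡-5 mod 8), so (4,-5,4)→(4,3,3)
flip: (4,3,3)→(3,-3,4)
translate: b→3 (≡-3 mod 6), so (3,-3,4)→(3,3,4)
reduced (well bottom): (3,3,4) with a≤c, −a<b≤a
well minimum |f| = |-3| = 3 (negative-definite)

3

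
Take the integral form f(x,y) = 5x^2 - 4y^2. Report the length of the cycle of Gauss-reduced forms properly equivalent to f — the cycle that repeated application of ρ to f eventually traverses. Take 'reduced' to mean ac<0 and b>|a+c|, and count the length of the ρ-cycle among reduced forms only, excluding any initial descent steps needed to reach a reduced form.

D = 80, ⌊√D⌋ = 8
descent: ρ → (-4,8,1)  [lands on river]
river: ρ → (1,8,-4)
ρ-cycle length = 2 (tail of 1 descent step not counted)

2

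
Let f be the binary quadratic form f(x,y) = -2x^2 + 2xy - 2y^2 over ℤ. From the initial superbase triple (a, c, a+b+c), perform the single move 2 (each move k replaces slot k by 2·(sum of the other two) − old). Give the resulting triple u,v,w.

start (-2,-2,-2) = (f(1,0),f(0,1),f(1,1))
replace slot 2: 2·((-2)+(-2)) − (-2) = -6 → (-2,-6,-2)

-2,-6,-2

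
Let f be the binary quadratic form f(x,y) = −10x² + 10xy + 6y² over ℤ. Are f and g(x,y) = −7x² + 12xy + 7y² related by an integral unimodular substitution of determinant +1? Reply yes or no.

D₁ = 340, D₂ = 340
river cycle of f (length 6): (6, 14, -6), (-6, 10, 10), (10, 10, -6), (-6, 14, 6), (6, 10, -10), (-10, 10, 6)
river cycle of g (length 14): (7, 16, -3), (-3, 14, 12), (12, 10, -5), (-5, 10, 12), (12, 14, -3), (-3, 16, 7), (7, 12, -7), (-7, 16, 3), (3, 14, -12), (-12, 10, 5), … (4 more)
cycles differ ⇒ inequivalent

no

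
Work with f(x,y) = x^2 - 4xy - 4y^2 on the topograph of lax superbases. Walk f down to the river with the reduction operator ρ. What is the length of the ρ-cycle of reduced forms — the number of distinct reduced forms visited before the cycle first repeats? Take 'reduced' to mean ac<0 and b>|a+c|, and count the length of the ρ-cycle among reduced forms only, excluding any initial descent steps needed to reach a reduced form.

D = 32, ⌊√D⌋ = 5
descent: ρ → (-4,4,1)  [lands on river]
river: ρ → (1,4,-4)
ρ-cycle length = 2 (tail of 1 descent step not counted)

2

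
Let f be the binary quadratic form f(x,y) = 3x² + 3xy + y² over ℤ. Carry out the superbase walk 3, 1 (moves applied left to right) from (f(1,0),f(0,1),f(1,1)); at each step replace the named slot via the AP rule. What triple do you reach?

start (3,1,7) = (f(1,0),f(0,1),f(1,1))
replace slot 3: 2·(3+1) − 7 = 1 → (3,1,1)
replace slot 1: 2·(1+1) − 3 = 1 → (1,1,1)

1,1,1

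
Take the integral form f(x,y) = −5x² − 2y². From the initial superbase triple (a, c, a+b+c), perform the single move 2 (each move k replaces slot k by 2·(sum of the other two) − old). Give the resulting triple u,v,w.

start (-5,-2,-7) = (f(1,0),f(0,1),f(1,1))
replace slot 2: 2·((-5)+(-7)) − (-2) = -22 → (-5,-22,-7)

-5,-22,-7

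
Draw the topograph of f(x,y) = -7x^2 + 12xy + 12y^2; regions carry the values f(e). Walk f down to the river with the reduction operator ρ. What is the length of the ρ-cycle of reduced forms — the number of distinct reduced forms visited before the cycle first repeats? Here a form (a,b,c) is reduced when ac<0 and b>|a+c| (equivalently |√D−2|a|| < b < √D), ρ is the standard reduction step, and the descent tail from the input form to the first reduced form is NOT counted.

D = 480, ⌊√D⌋ = 21
river: ρ → (12,12,-7)
river: ρ → (-7,16,8)
river: ρ → (8,16,-7)
river: ρ → (-7,12,12)
ρ-cycle length = 4 (tail of 0 descent steps not counted)

4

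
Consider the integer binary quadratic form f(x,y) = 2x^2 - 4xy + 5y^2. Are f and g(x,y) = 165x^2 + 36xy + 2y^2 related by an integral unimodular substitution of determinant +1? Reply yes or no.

D₁ = -24, D₂ = -24
f: translate: b→0 (≡-4 mod 4), so (2,-4,5)→(2,0,3)
f: reduced (well bottom): (2,0,3) with a≤c, −a<b≤a
g: flip: (165,36,2)→(2,-36,165)
g: translate: b→0 (≡-36 mod 4), so (2,-36,165)→(2,0,3)
g: reduced (well bottom): (2,0,3) with a≤c, −a<b≤a
reduced forms (2, 0, 3) vs (2, 0, 3) ⇒ equivalent

yes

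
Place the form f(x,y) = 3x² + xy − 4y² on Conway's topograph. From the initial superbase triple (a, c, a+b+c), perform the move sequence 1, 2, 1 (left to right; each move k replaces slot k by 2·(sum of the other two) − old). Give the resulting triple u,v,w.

start (3,-4,0) = (f(1,0),f(0,1),f(1,1))
replace slot 1: 2·((-4)+0) − 3 = -11 → (-11,-4,0)
replace slot 2: 2·((-11)+0) − (-4) = -18 → (-11,-18,0)
replace slot 1: 2·((-18)+0) − (-11) = -25 → (-25,-18,0)

-25,-18,0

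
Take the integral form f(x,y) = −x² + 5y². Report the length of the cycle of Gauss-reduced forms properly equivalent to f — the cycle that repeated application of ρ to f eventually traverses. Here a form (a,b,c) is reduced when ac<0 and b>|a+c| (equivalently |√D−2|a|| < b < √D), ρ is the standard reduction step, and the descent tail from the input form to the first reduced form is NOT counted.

D = 20, ⌊√D⌋ = 4
descent: ρ → (5,0,-1)
descent: ρ → (-1,4,1)  [lands on river]
river: ρ → (1,4,-1)
ρ-cycle length = 2 (tail of 2 descent steps not counted)

2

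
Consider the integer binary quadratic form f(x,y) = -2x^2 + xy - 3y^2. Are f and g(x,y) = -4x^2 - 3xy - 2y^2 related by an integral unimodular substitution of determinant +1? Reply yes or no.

D₁ = -23, D₂ = -23
f is negative-definite; reduce −f:
−f: reduced (well bottom): (2,-1,3) with a≤c, −a<b≤a
flip sign back: reduced form of f is (-2,1,-3)
g is negative-definite; reduce −g:
−g: flip: (4,3,2)→(2,-3,4)
−g: translate: b→1 (≡-3 mod 4), so (2,-3,4)→(2,1,3)
−g: reduced (well bottom): (2,1,3) with a≤c, −a<b≤a
flip sign back: reduced form of g is (-2,-1,-3)
reduced forms (-2, 1, -3) vs (-2, -1, -3) ⇒ inequivalent

no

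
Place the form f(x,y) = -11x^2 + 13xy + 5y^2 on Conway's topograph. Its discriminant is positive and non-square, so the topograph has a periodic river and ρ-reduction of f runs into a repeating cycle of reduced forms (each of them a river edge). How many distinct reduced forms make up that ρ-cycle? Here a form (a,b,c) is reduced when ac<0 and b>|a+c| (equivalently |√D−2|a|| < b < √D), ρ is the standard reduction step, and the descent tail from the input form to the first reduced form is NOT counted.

D = 389, ⌊√D⌋ = 19
river: ρ → (5,17,-5)
river: ρ → (-5,13,11)
river: ρ → (11,9,-7)
river: ρ → (-7,19,1)
river: ρ → (1,19,-7)
river: ρ → (-7,9,11)
river: ρ → (11,13,-5)
river: ρ → (-5,17,5)
river: ρ → (5,13,-11)
river: ρ → (-11,9,7)
river: ρ → (7,19,-1)
river: ρ → (-1,19,7)
river: ρ → (7,9,-11)
river: ρ → (-11,13,5)
ρ-cycle length = 14 (tail of 0 descent steps not counted)

14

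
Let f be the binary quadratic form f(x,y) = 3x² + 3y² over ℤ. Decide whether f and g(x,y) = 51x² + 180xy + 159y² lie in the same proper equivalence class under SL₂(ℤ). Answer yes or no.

D₁ = -36, D₂ = -36
f: reduced (well bottom): (3,0,3) with a≤c, −a<b≤a
g: translate: b→-24 (≡180 mod 102), so (51,180,159)→(51,-24,3)
g: flip: (51,-24,3)→(3,24,51)
g: translate: b→0 (≡24 mod 6), so (3,24,51)→(3,0,3)
g: reduced (well bottom): (3,0,3) with a≤c, −a<b≤a
reduced forms (3, 0, 3) vs (3, 0, 3) ⇒ equivalent

yes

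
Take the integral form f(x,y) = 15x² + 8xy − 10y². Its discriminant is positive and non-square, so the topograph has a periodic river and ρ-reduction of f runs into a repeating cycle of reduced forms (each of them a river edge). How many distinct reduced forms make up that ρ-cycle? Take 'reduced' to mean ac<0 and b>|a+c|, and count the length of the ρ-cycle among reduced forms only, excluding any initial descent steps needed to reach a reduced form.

D = 664, ⌊√D⌋ = 25
river: ρ → (-10,12,13)
river: ρ → (13,14,-9)
river: ρ → (-9,22,5)
river: ρ → (5,18,-17)
river: ρ → (-17,16,6)
river: ρ → (6,20,-11)
river: ρ → (-11,24,2)
river: ρ → (2,24,-11)
river: ρ → (-11,20,6)
river: ρ → (6,16,-17)
river: ρ → (-17,18,5)
river: ρ → (5,22,-9)
river: ρ → (-9,14,13)
river: ρ → (13,12,-10)
river: ρ → (-10,8,15)
river: ρ → (15,22,-3)
river: ρ → (-3,20,22)
river: ρ → (22,24,-1)
river: ρ → (-1,24,22)
river: ρ → (22,20,-3)
river: ρ → (-3,22,15)
river: ρ → (15,8,-10)
ρ-cycle length = 22 (tail of 0 descent steps not counted)

22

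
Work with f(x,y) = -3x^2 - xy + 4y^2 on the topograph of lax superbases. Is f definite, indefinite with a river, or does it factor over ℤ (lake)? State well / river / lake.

D = b²−4ac = (-1)² − 4·(-3)·4 = 49
D = 7² is a perfect square ⇒ form factors over ℤ ⇒ lakes

lake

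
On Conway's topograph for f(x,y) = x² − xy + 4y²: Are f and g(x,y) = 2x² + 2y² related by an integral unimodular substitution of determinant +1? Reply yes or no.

D₁ = -15, D₂ = -16
discriminants differ ⇒ not SL₂(ℤ)-equivalent

no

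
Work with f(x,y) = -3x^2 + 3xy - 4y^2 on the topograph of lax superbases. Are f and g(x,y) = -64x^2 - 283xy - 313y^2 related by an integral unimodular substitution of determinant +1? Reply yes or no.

D₁ = -39, D₂ = -39
f is negative-definite; reduce −f:
−f: translate: b→3 (≡-3 mod 6), so (3,-3,4)→(3,3,4)
−f: reduced (well bottom): (3,3,4) with a≤c, −a<b≤a
flip sign back: reduced form of f is (-3,-3,-4)
g is negative-definite; reduce −g:
−g: translate: b→27 (≡283 mod 128), so (64,283,313)→(64,27,3)
−g: flip: (64,27,3)→(3,-27,64)
−g: translate: b→3 (≡-27 mod 6), so (3,-27,64)→(3,3,4)
−g: reduced (well bottom): (3,3,4) with a≤c, −a<b≤a
flip sign back: reduced form of g is (-3,-3,-4)
reduced forms (-3, -3, -4) vs (-3, -3, -4) ⇒ equivalent

yes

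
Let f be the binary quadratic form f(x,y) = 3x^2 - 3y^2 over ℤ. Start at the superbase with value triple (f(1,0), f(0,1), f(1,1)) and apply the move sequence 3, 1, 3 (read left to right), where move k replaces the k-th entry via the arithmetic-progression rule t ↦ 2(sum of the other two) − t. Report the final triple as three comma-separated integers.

start (3,-3,0) = (f(1,0),f(0,1),f(1,1))
replace slot 3: 2·(3+(-3)) − 0 = 0 → (3,-3,0)
replace slot 1: 2·((-3)+0) − 3 = -9 → (-9,-3,0)
replace slot 3: 2·((-9)+(-3)) − 0 = -24 → (-9,-3,-24)

-9,-3,-24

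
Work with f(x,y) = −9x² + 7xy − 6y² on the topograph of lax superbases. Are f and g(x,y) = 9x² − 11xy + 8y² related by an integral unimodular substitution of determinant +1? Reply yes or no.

D₁ = -167, D₂ = -167
f is negative-definite; reduce −f:
−f: flip: (9,-7,6)→(6,7,9)
−f: translate: b→-5 (≡7 mod 12), so (6,7,9)→(6,-5,8)
−f: reduced (well bottom): (6,-5,8) with a≤c, −a<b≤a
flip sign back: reduced form of f is (-6,5,-8)
g: translate: b→7 (≡-11 mod 18), so (9,-11,8)→(9,7,6)
g: flip: (9,7,6)→(6,-7,9)
g: translate: b→5 (≡-7 mod 12), so (6,-7,9)→(6,5,8)
g: reduced (well bottom): (6,5,8) with a≤c, −a<b≤a
reduced forms (-6, 5, -8) vs (6, 5, 8) ⇒ inequivalent

no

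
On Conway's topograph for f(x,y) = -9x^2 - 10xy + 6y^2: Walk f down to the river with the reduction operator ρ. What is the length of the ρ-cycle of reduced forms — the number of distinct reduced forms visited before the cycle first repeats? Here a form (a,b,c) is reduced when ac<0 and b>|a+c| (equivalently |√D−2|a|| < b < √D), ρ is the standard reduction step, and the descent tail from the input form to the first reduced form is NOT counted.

D = 316, ⌊√D⌋ = 17
descent: ρ → (6,10,-9)  [lands on river]
river: ρ → (-9,8,7)
river: ρ → (7,6,-10)
river: ρ → (-10,14,3)
river: ρ → (3,16,-5)
river: ρ → (-5,14,6)
ρ-cycle length = 6 (tail of 1 descent step not counted)

6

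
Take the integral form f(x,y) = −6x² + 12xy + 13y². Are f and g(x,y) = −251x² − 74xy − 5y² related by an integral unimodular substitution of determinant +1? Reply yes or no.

D₁ = 456, D₂ = 456
river cycle of f (length 10): (13, 14, -5), (-5, 16, 10), (10, 4, -11), (-11, 18, 3), (3, 18, -11), (-11, 4, 10), (10, 16, -5), (-5, 14, 13), (13, 12, -6), (-6, 12, 13)
river cycle of g (length 10): (-5, 14, 13), (13, 12, -6), (-6, 12, 13), (13, 14, -5), (-5, 16, 10), (10, 4, -11), (-11, 18, 3), (3, 18, -11), (-11, 4, 10), (10, 16, -5)
cycles coincide ⇒ equivalent

yes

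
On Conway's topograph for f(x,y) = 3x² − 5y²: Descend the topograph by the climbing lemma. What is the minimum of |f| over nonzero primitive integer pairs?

descent: ρ → (-5,0,3)
descent: ρ → (3,6,-2)  [lands on river]
river: ρ → (-2,6,3)
closes: descent 2, river 2
min |a| on river = 2

2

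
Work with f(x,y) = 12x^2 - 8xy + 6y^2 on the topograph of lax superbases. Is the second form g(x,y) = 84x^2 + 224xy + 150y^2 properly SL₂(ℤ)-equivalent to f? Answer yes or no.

D₁ = -224, D₂ = -224
f: flip: (12,-8,6)→(6,8,12)
f: translate: b→-4 (≡8 mod 12), so (6,8,12)→(6,-4,10)
f: reduced (well bottom): (6,-4,10) with a≤c, −a<b≤a
g: translate: b→56 (≡224 mod 168), so (84,224,150)→(84,56,10)
g: flip: (84,56,10)→(10,-56,84)
g: translate: b→4 (≡-56 mod 20), so (10,-56,84)→(10,4,6)
g: flip: (10,4,6)→(6,-4,10)
g: reduced (well bottom): (6,-4,10) with a≤c, −a<b≤a
reduced forms (6, -4, 10) vs (6, -4, 10) ⇒ equivalent

yes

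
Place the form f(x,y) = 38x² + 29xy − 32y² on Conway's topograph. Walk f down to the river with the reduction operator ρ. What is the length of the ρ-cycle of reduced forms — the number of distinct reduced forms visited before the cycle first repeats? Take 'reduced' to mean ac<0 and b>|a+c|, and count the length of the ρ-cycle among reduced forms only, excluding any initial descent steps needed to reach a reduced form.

D = 5705, ⌊√D⌋ = 75
river: ρ → (-32,35,35)
river: ρ → (35,35,-32)
river: ρ → (-32,29,38)
river: ρ → (38,47,-23)
river: ρ → (-23,45,40)
river: ρ → (40,35,-28)
river: ρ → (-28,21,47)
river: ρ → (47,73,-2)
river: ρ → (-2,75,10)
river: ρ → (10,65,-37)
river: ρ → (-37,9,38)
river: ρ → (38,67,-8)
river: ρ → (-8,61,62)
river: ρ → (62,63,-7)
river: ρ → (-7,63,62)
river: ρ → (62,61,-8)
river: ρ → (-8,67,38)
river: ρ → (38,9,-37)
river: ρ → (-37,65,10)
river: ρ → (10,75,-2)
river: ρ → (-2,73,47)
river: ρ → (47,21,-28)
river: ρ → (-28,35,40)
river: ρ → (40,45,-23)
river: ρ → (-23,47,38)
river: ρ → (38,29,-32)
ρ-cycle length = 26 (tail of 0 descent steps not counted)

26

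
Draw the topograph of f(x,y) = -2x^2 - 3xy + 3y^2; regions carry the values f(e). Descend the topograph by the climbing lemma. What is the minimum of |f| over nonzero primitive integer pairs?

descent: ρ → (3,3,-2)  [lands on river]
river: ρ → (-2,5,1)
river: ρ → (1,5,-2)
river: ρ → (-2,3,3)
closes: descent 1, river 4
min |a| on river = 1

1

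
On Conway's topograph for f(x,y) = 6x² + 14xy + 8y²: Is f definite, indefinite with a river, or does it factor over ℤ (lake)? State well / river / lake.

D = b²−4ac = 14² − 4·6·8 = 4
D = 2² is a perfect square ⇒ form factors over ℤ ⇒ lakes

lake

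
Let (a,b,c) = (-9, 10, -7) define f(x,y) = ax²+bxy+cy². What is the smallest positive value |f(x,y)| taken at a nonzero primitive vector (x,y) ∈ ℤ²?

translate: b→8 (≡-10 mod 18), so (9,-10,7)→(9,8,6)
flip: (9,8,6)→(6,-8,9)
translate: b→4 (≡-8 mod 12), so (6,-8,9)→(6,4,7)
reduced (well bottom): (6,4,7) with a≤c, −a<b≤a
well minimum |f| = |-6| = 6 (negative-definite)

6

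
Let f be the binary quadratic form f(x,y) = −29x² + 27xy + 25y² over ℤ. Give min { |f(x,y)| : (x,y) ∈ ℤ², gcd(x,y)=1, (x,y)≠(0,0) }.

river: ρ → (25,23,-31)
river: ρ → (-31,39,17)
river: ρ → (17,29,-41)
river: ρ → (-41,53,5)
river: ρ → (5,57,-19)
river: ρ → (-19,57,5)
river: ρ → (5,53,-41)
river: ρ → (-41,29,17)
river: ρ → (17,39,-31)
river: ρ → (-31,23,25)
river: ρ → (25,27,-29)
river: ρ → (-29,31,23)
river: ρ → (23,15,-37)
river: ρ → (-37,59,1)
river: ρ → (1,59,-37)
river: ρ → (-37,15,23)
river: ρ → (23,31,-29)
river: ρ → (-29,27,25)
closes: descent 0, river 18
min |a| on river = 1

1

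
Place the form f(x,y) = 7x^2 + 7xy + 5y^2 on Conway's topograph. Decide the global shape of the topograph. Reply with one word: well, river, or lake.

D = b²−4ac = 7² − 4·7·5 = -91
D < 0 ⇒ definite ⇒ every region one sign ⇒ single well

well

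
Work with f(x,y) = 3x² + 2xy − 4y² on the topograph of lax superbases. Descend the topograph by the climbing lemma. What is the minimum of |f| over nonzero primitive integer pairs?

river: ρ → (-4,6,1)
river: ρ → (1,6,-4)
river: ρ → (-4,2,3)
river: ρ → (3,4,-3)
river: ρ → (-3,2,4)
river: ρ → (4,6,-1)
river: ρ → (-1,6,4)
river: ρ → (4,2,-3)
river: ρ → (-3,4,3)
river: ρ → (3,2,-4)
closes: descent 0, river 10
min |a| on river = 1

1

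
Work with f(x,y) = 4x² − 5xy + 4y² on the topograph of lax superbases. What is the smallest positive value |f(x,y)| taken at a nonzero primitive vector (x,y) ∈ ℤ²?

translate: b→3 (≡-5 mod 8), so (4,-5,4)→(4,3,3)
flip: (4,3,3)→(3,-3,4)
translate: b→3 (≡-3 mod 6), so (3,-3,4)→(3,3,4)
reduced (well bottom): (3,3,4) with a≤c, −a<b≤a
well minimum = a = 3

3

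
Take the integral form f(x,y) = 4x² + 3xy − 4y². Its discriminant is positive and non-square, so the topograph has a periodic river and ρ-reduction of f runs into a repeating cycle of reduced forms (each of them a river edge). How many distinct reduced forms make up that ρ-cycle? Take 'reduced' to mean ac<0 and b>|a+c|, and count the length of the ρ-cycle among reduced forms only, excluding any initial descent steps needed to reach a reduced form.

D = 73, ⌊√D⌋ = 8
river: ρ → (-4,5,3)
river: ρ → (3,7,-2)
river: ρ → (-2,5,6)
river: ρ → (6,7,-1)
river: ρ → (-1,7,6)
river: ρ → (6,5,-2)
river: ρ → (-2,7,3)
river: ρ → (3,5,-4)
river: ρ → (-4,3,4)
river: ρ → (4,5,-3)
river: ρ → (-3,7,2)
river: ρ → (2,5,-6)
river: ρ → (-6,7,1)
river: ρ → (1,7,-6)
river: ρ → (-6,5,2)
river: ρ → (2,7,-3)
river: ρ → (-3,5,4)
river: ρ → (4,3,-4)
ρ-cycle length = 18 (tail of 0 descent steps not counted)

18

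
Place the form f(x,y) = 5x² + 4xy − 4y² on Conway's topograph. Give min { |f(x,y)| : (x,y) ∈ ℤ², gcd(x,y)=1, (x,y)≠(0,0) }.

river: ρ → (-4,4,5)
river: ρ → (5,6,-3)
river: ρ → (-3,6,5)
river: ρ → (5,4,-4)
closes: descent 0, river 4
min |a| on river = 3

3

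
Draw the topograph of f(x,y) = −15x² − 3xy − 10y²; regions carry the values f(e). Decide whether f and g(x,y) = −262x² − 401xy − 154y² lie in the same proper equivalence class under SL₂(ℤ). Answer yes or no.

D₁ = -591, D₂ = -591
f is negative-definite; reduce −f:
−f: flip: (15,3,10)→(10,-3,15)
−f: reduced (well bottom): (10,-3,15) with a≤c, −a<b≤a
flip sign back: reduced form of f is (-10,3,-15)
g is negative-definite; reduce −g:
−g: translate: b→-123 (≡401 mod 524), so (262,401,154)→(262,-123,15)
−g: flip: (262,-123,15)→(15,123,262)
−g: translate: b→3 (≡123 mod 30), so (15,123,262)→(15,3,10)
−g: flip: (15,3,10)→(10,-3,15)
−g: reduced (well bottom): (10,-3,15) with a≤c, −a<b≤a
flip sign back: reduced form of g is (-10,3,-15)
reduced forms (-10, 3, -15) vs (-10, 3, -15) ⇒ equivalent

yes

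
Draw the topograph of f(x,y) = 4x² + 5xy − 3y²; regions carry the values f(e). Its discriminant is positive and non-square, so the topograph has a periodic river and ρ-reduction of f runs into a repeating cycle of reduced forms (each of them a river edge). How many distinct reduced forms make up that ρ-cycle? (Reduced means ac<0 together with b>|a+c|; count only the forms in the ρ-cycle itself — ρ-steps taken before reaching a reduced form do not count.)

D = 73, ⌊√D⌋ = 8
river: ρ → (-3,7,2)
river: ρ → (2,5,-6)
river: ρ → (-6,7,1)
river: ρ → (1,7,-6)
river: ρ → (-6,5,2)
river: ρ → (2,7,-3)
river: ρ → (-3,5,4)
river: ρ → (4,3,-4)
river: ρ → (-4,5,3)
river: ρ → (3,7,-2)
river: ρ → (-2,5,6)
river: ρ → (6,7,-1)
river: ρ → (-1,7,6)
river: ρ → (6,5,-2)
river: ρ → (-2,7,3)
river: ρ → (3,5,-4)
river: ρ → (-4,3,4)
river: ρ → (4,5,-3)
ρ-cycle length = 18 (tail of 0 descent steps not counted)

18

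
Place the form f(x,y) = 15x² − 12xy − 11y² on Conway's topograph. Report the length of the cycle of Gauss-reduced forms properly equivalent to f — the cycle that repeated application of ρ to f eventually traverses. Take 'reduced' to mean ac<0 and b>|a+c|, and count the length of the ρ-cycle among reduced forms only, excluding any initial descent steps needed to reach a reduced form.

D = 804, ⌊√D⌋ = 28
descent: ρ → (-11,12,15)  [lands on river]
river: ρ → (15,18,-8)
river: ρ → (-8,14,19)
river: ρ → (19,24,-3)
river: ρ → (-3,24,19)
river: ρ → (19,14,-8)
river: ρ → (-8,18,15)
river: ρ → (15,12,-11)
river: ρ → (-11,10,16)
river: ρ → (16,22,-5)
river: ρ → (-5,28,1)
river: ρ → (1,28,-5)
river: ρ → (-5,22,16)
river: ρ → (16,10,-11)
ρ-cycle length = 14 (tail of 1 descent step not counted)

14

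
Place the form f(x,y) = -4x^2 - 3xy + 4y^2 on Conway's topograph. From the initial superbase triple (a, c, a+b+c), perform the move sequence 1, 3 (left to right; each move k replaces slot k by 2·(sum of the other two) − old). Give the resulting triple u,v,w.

start (-4,4,-3) = (f(1,0),f(0,1),f(1,1))
replace slot 1: 2·(4+(-3)) − (-4) = 6 → (6,4,-3)
replace slot 3: 2·(6+4) − (-3) = 23 → (6,4,23)

6,4,23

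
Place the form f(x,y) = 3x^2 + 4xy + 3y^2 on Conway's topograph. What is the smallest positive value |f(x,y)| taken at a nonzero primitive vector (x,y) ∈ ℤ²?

translate: b→-2 (≡4 mod 6), so (3,4,3)→(3,-2,2)
flip: (3,-2,2)→(2,2,3)
reduced (well bottom): (2,2,3) with a≤c, −a<b≤a
well minimum = a = 2

2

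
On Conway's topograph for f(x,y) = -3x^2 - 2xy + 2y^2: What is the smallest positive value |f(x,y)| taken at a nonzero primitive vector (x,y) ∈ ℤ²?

descent: ρ → (2,2,-3)  [lands on river]
river: ρ → (-3,4,1)
river: ρ → (1,4,-3)
river: ρ → (-3,2,2)
closes: descent 1, river 4
min |a| on river = 1

1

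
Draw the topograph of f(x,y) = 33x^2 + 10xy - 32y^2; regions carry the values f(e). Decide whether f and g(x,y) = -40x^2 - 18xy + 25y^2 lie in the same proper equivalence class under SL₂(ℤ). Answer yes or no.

D₁ = 4324, D₂ = 4324
river cycle of f (length 42): (-32, 54, 11), (11, 56, -27), (-27, 52, 15), (15, 38, -48), (-48, 58, 5), (5, 62, -24), (-24, 34, 33), (33, 32, -25), (-25, 18, 40), (40, 62, -3), … (32 more)
river cycle of g (length 42): (25, 18, -40), (-40, 62, 3), (3, 64, -19), (-19, 50, 24), (24, 46, -23), (-23, 46, 24), (24, 50, -19), (-19, 64, 3), (3, 62, -40), (-40, 18, 25), … (32 more)
cycles differ ⇒ inequivalent

no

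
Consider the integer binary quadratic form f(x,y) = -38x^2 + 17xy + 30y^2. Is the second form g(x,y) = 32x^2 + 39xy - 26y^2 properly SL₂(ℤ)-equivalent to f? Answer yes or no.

D₁ = 4849, D₂ = 4849
river cycle of f (length 56): (30, 43, -25), (-25, 57, 16), (16, 39, -52), (-52, 65, 3), (3, 67, -30), (-30, 53, 17), (17, 49, -36), (-36, 23, 30), (30, 37, -29), (-29, 21, 38), … (46 more)
river cycle of g (length 54): (-26, 65, 6), (6, 67, -15), (-15, 53, 34), (34, 15, -34), (-34, 53, 15), (15, 67, -6), (-6, 65, 26), (26, 39, -32), (-32, 25, 33), (33, 41, -24), … (44 more)
cycles differ ⇒ inequivalent

no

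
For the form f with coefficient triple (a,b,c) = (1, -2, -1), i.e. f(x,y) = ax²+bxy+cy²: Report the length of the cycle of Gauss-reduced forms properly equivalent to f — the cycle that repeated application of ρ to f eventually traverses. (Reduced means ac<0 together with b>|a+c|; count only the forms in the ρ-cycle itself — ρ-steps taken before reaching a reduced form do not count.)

D = 8, ⌊√D⌋ = 2
descent: ρ → (-1,2,1)  [lands on river]
river: ρ → (1,2,-1)
ρ-cycle length = 2 (tail of 1 descent step not counted)

2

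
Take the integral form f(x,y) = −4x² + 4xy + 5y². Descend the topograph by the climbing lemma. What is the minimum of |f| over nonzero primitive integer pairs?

river: ρ → (5,6,-3)
river: ρ → (-3,6,5)
river: ρ → (5,4,-4)
river: ρ → (-4,4,5)
closes: descent 0, river 4
min |a| on river = 3

3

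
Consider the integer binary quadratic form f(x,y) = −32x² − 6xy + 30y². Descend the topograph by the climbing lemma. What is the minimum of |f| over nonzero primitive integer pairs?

descent: ρ → (30,6,-32)  [lands on river]
river: ρ → (-32,58,4)
river: ρ → (4,62,-2)
river: ρ → (-2,62,4)
river: ρ → (4,58,-32)
river: ρ → (-32,6,30)
river: ρ → (30,54,-8)
river: ρ → (-8,58,16)
river: ρ → (16,38,-38)
river: ρ → (-38,38,16)
river: ρ → (16,58,-8)
river: ρ → (-8,54,30)
closes: descent 1, river 12
min |a| on river = 2

2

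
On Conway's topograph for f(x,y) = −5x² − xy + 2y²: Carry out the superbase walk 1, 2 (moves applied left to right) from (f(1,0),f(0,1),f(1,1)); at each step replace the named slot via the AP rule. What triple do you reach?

start (-5,2,-4) = (f(1,0),f(0,1),f(1,1))
replace slot 1: 2·(2+(-4)) − (-5) = 1 → (1,2,-4)
replace slot 2: 2·(1+(-4)) − 2 = -8 → (1,-8,-4)

1,-8,-4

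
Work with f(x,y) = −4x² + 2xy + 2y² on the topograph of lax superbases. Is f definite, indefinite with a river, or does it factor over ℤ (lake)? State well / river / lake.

D = b²−4ac = 2² − 4·(-4)·2 = 36
D = 6² is a perfect square ⇒ form factors over ℤ ⇒ lakes

lake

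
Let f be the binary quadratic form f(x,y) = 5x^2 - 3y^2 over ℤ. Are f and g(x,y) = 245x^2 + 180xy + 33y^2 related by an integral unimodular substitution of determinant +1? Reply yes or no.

D₁ = 60, D₂ = 60
river cycle of f (length 2): (-3, 6, 2), (2, 6, -3)
river cycle of g (length 2): (2, 6, -3), (-3, 6, 2)
cycles coincide ⇒ equivalent

yes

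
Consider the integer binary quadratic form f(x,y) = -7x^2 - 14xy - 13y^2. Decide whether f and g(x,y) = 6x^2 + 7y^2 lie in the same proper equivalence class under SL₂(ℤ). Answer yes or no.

D₁ = -168, D₂ = -168
f is negative-definite; reduce −f:
−f: translate: b→0 (≡14 mod 14), so (7,14,13)→(7,0,6)
−f: flip: (7,0,6)→(6,0,7)
−f: reduced (well bottom): (6,0,7) with a≤c, −a<b≤a
flip sign back: reduced form of f is (-6,0,-7)
g: reduced (well bottom): (6,0,7) with a≤c, −a<b≤a
reduced forms (-6, 0, -7) vs (6, 0, 7) ⇒ inequivalent

no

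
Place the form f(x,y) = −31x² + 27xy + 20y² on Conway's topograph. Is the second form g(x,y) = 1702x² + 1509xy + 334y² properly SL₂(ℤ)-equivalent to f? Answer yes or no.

D₁ = 3209, D₂ = 3209
river cycle of f (length 78): (20, 53, -5), (-5, 47, 50), (50, 53, -2), (-2, 55, 23), (23, 37, -20), (-20, 43, 17), (17, 25, -38), (-38, 51, 4), (4, 53, -25), (-25, 47, 10), … (68 more)
river cycle of g (length 78): (20, 53, -5), (-5, 47, 50), (50, 53, -2), (-2, 55, 23), (23, 37, -20), (-20, 43, 17), (17, 25, -38), (-38, 51, 4), (4, 53, -25), (-25, 47, 10), … (68 more)
cycles coincide ⇒ equivalent

yes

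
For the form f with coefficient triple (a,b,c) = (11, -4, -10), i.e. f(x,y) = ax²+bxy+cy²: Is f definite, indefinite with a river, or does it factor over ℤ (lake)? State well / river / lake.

D = b²−4ac = (-4)² − 4·11·(-10) = 456
D > 0 non-square ⇒ indefinite ⇒ periodic river

river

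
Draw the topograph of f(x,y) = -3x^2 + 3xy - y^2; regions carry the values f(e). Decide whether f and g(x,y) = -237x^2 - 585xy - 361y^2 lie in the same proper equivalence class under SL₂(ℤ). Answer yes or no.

D₁ = -3, D₂ = -3
f is negative-definite; reduce −f:
−f: translate: b→3 (≡-3 mod 6), so (3,-3,1)→(3,3,1)
−f: flip: (3,3,1)→(1,-3,3)
−f: translate: b→1 (≡-3 mod 2), so (1,-3,3)→(1,1,1)
−f: reduced (well bottom): (1,1,1) with a≤c, −a<b≤a
flip sign back: reduced form of f is (-1,-1,-1)
g is negative-definite; reduce −g:
−g: translate: b→111 (≡585 mod 474), so (237,585,361)→(237,111,13)
−g: flip: (237,111,13)→(13,-111,237)
−g: translate: b→-7 (≡-111 mod 26), so (13,-111,237)→(13,-7,1)
−g: flip: (13,-7,1)→(1,7,13)
−g: translate: b→1 (≡7 mod 2), so (1,7,13)→(1,1,1)
−g: reduced (well bottom): (1,1,1) with a≤c, −a<b≤a
flip sign back: reduced form of g is (-1,-1,-1)
reduced forms (-1, -1, -1) vs (-1, -1, -1) ⇒ equivalent

yes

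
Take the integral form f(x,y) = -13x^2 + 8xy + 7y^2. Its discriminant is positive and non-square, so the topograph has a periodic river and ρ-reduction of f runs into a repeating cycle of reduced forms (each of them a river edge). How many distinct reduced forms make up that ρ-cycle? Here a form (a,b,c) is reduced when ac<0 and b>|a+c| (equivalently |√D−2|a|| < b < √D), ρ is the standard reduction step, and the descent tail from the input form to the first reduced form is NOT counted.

D = 428, ⌊√D⌋ = 20
river: ρ → (7,20,-1)
river: ρ → (-1,20,7)
river: ρ → (7,8,-13)
river: ρ → (-13,18,2)
river: ρ → (2,18,-13)
river: ρ → (-13,8,7)
ρ-cycle length = 6 (tail of 0 descent steps not counted)

6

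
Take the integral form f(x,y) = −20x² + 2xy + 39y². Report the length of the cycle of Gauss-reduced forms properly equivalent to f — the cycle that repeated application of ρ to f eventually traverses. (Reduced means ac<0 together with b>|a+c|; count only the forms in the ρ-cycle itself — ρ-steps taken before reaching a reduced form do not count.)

D = 3124, ⌊√D⌋ = 55
descent: ρ → (39,-2,-20)
descent: ρ → (-20,42,17)  [lands on river]
river: ρ → (17,26,-36)
river: ρ → (-36,46,7)
river: ρ → (7,52,-15)
river: ρ → (-15,38,28)
river: ρ → (28,18,-25)
river: ρ → (-25,32,21)
river: ρ → (21,52,-5)
river: ρ → (-5,48,41)
river: ρ → (41,34,-12)
river: ρ → (-12,38,35)
river: ρ → (35,32,-15)
river: ρ → (-15,28,39)
river: ρ → (39,50,-4)
river: ρ → (-4,54,13)
river: ρ → (13,50,-12)
river: ρ → (-12,46,21)
river: ρ → (21,38,-20)
ρ-cycle length = 18 (tail of 2 descent steps not counted)

18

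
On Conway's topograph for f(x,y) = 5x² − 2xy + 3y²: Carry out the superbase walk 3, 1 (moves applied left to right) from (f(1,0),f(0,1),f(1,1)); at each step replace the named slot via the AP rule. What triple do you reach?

start (5,3,6) = (f(1,0),f(0,1),f(1,1))
replace slot 3: 2·(5+3) − 6 = 10 → (5,3,10)
replace slot 1: 2·(3+10) − 5 = 21 → (21,3,10)

21,3,10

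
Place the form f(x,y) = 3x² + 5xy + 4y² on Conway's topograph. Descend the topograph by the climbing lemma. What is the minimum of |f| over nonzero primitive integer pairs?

translate: b→-1 (≡5 mod 6), so (3,5,4)→(3,-1,2)
flip: (3,-1,2)→(2,1,3)
reduced (well bottom): (2,1,3) with a≤c, −a<b≤a
well minimum = a = 2

2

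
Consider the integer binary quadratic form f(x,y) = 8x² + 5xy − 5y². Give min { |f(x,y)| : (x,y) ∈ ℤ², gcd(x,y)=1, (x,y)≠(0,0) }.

river: ρ → (-5,5,8)
river: ρ → (8,11,-2)
river: ρ → (-2,13,2)
river: ρ → (2,11,-8)
river: ρ → (-8,5,5)
river: ρ → (5,5,-8)
river: ρ → (-8,11,2)
river: ρ → (2,13,-2)
river: ρ → (-2,11,8)
river: ρ → (8,5,-5)
closes: descent 0, river 10
min |a| on river = 2

2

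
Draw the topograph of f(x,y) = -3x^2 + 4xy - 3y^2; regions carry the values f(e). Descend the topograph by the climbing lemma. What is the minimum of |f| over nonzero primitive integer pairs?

translate: b→2 (≡-4 mod 6), so (3,-4,3)→(3,2,2)
flip: (3,2,2)→(2,-2,3)
translate: b→2 (≡-2 mod 4), so (2,-2,3)→(2,2,3)
reduced (well bottom): (2,2,3) with a≤c, −a<b≤a
well minimum |f| = |-2| = 2 (negative-definite)

2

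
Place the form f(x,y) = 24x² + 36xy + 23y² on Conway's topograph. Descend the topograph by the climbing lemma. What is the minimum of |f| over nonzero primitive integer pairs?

translate: b→-12 (≡36 mod 48), so (24,36,23)→(24,-12,11)
flip: (24,-12,11)→(11,12,24)
translate: b→-10 (≡12 mod 22), so (11,12,24)→(11,-10,23)
reduced (well bottom): (11,-10,23) with a≤c, −a<b≤a
well minimum = a = 11

11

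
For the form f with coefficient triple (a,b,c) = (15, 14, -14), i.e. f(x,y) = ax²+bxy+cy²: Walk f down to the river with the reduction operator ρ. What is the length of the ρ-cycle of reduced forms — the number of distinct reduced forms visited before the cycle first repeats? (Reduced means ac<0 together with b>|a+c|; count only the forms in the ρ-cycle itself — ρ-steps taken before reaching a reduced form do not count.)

D = 1036, ⌊√D⌋ = 32
river: ρ → (-14,14,15)
river: ρ → (15,16,-13)
river: ρ → (-13,10,18)
river: ρ → (18,26,-5)
river: ρ → (-5,24,23)
river: ρ → (23,22,-6)
river: ρ → (-6,26,15)
river: ρ → (15,4,-17)
river: ρ → (-17,30,2)
river: ρ → (2,30,-17)
river: ρ → (-17,4,15)
river: ρ → (15,26,-6)
river: ρ → (-6,22,23)
river: ρ → (23,24,-5)
river: ρ → (-5,26,18)
river: ρ → (18,10,-13)
river: ρ → (-13,16,15)
river: ρ → (15,14,-14)
ρ-cycle length = 18 (tail of 0 descent steps not counted)

18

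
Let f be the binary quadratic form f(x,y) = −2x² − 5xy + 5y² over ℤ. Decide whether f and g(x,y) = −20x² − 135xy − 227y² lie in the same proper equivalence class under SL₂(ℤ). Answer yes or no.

D₁ = 65, D₂ = 65
river cycle of f (length 6): (5, 5, -2), (-2, 7, 2), (2, 5, -5), (-5, 5, 2), (2, 7, -2), (-2, 5, 5)
river cycle of g (length 6): (-2, 7, 2), (2, 5, -5), (-5, 5, 2), (2, 7, -2), (-2, 5, 5), (5, 5, -2)
cycles coincide ⇒ equivalent

yes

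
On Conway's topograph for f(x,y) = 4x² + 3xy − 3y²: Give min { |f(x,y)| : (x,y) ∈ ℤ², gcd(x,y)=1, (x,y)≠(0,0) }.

river: ρ → (-3,3,4)
river: ρ → (4,5,-2)
river: ρ → (-2,7,1)
river: ρ → (1,7,-2)
river: ρ → (-2,5,4)
river: ρ → (4,3,-3)
closes: descent 0, river 6
min |a| on river = 1

1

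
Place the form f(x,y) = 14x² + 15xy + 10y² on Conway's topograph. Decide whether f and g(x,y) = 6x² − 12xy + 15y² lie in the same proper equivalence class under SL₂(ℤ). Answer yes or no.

D₁ = -335, D₂ = -216
discriminants differ ⇒ not SL₂(ℤ)-equivalent

no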